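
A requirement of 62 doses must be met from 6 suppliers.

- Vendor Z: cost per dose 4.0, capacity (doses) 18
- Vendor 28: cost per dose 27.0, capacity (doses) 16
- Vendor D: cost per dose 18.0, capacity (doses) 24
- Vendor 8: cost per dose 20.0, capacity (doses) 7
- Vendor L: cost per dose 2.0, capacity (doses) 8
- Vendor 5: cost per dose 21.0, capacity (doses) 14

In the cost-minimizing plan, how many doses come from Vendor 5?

5

Fill from the cheapest supplier first.
Take 8 from Vendor L at 2.0 ; need 54 more.
Take 18 from Vendor Z at 4.0 ; need 36 more.
Take 24 from Vendor D at 18.0 ; need 12 more.
Take 7 from Vendor 8 at 20.0 ; need 5 more.
Take 5 from Vendor 5 at 21.0 to finish.
Vendor 28: unused.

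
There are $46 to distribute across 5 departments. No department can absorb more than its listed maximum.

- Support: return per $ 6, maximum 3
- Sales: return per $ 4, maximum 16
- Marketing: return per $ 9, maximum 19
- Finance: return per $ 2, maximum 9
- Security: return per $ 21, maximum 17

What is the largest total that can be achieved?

Order the departments by return per $: Security 21 > Marketing 9 > Support 6 > Sales 4 > Finance 2.
Security: +17 to 17 (cap) — 29 left.
Give Marketing 19 to hit its cap of 19 — 10 left.
Support: +3 to 3 (cap) — 7 left.
Sales has room for 16 but only 7 remain, so it gets 7.
Total = 6×3 + 4×7 + 9×19 + 21×17 = 574.

574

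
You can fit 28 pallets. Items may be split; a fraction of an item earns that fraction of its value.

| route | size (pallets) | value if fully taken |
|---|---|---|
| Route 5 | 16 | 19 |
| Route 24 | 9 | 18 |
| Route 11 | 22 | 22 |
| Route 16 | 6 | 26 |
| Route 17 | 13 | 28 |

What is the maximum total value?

Rank by value-to-size ratio: Route 16 26/6≈4.33, Route 17 28/13≈2.15, Route 24 18/9≈2, Route 5 19/16≈1.19, Route 11 22/22≈1.
Route 16: take in full, 6 pallets for value 26 — 22 left.
Route 17: take in full, 13 pallets for value 28 — 9 left.
All 9 pallets of Route 24 fit (value 18) — 0 remain.
Total value = 72.

72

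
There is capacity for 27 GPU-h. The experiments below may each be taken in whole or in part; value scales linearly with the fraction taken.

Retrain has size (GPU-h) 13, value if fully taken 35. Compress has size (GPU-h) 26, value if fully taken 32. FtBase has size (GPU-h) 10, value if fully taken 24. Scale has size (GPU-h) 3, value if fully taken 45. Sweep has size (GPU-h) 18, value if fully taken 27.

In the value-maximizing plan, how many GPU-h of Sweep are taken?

1

Sort by value density: Scale 45/3≈15, Retrain 35/13≈2.69, FtBase 24/10≈2.4, Sweep 27/18≈1.5, Compress 32/26≈1.23.
All 3 GPU-h of Scale fit (value 45) ; 24 remain.
Retrain: take in full, 13 GPU-h for value 35 ; 11 left.
Take all of FtBase (10 GPU-h, value 24) ; 1 GPU-h left.
Fill the last 1 GPU-h with part of Sweep: 1/18 of it earns 1.5.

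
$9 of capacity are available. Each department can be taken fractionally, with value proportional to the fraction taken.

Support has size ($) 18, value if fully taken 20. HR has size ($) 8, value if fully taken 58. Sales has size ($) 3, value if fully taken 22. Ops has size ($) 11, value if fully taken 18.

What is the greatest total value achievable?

65.5

Rank by value-to-size ratio: Sales 22/3≈7.33, HR 58/8≈7.25, Ops 18/11≈1.64, Support 20/18≈1.11.
Take all of Sales (3 $, value 22) → 6 $ left.
Fill the last 6 $ with part of HR: 6/8 of it earns 43.5.
Total value = 65.5.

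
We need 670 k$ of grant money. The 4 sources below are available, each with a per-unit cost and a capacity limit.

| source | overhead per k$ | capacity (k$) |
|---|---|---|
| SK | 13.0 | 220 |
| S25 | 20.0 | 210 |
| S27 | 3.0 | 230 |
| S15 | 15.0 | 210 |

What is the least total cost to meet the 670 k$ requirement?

Use sources in increasing cost order.
Take 230 from S27 at 3.0 — need 440 more.
Take 220 from SK at 13.0 — need 220 more.
Take 210 from S15 at 15.0 — need 10 more.
S25 at 20.0: take 10 of its 210 — requirement met.
Cost = 230×3.0 + 220×13.0 + 210×15.0 + 10×20.0 = 6900.

6900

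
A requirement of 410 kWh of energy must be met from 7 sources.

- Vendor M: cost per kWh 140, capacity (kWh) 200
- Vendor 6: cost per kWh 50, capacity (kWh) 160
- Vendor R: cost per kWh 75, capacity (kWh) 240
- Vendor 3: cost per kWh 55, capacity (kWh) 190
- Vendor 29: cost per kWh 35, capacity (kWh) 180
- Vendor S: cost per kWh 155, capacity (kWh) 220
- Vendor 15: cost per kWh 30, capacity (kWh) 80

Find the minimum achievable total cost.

16200

Cheapest first:
Vendor 15 (30): use full 80 — 330 kWh to go.
Take 180 from Vendor 29 at 35 — need 150 more.
Take 150 from Vendor 6 at 50 to finish.
Vendor 3, Vendor R, Vendor M, Vendor S: unused.
Cost = 80×30 + 180×35 + 150×50 = 16200.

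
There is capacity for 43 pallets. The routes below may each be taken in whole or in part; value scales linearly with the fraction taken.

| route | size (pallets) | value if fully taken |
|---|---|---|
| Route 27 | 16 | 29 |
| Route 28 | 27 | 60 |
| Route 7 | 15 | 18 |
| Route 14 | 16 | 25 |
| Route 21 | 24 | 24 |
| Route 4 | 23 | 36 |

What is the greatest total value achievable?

89

Best value per unit of size first: Route 28 60/27≈2.22, Route 27 29/16≈1.81, Route 4 36/23≈1.57, Route 14 25/16≈1.56, Route 7 18/15≈1.2, Route 21 24/24≈1.
Route 28: take in full, 27 pallets for value 60 ; 16 left.
Route 27: take in full, 16 pallets for value 29 ; 0 left.
Total value = 89.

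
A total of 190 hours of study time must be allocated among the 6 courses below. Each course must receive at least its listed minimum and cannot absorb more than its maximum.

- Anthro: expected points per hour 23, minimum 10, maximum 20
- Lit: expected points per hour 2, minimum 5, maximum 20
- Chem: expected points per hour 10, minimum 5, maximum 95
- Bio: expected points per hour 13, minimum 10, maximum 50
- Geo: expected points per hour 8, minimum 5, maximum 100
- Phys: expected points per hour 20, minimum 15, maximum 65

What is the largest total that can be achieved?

2910

Meeting every minimum uses 10+5+5+10+5+15 = 50 hours, leaving 140.
Order the courses by expected points per hour: Anthro 23 > Phys 20 > Bio 13 > Chem 10 > Geo 8 > Lit 2.
Give Anthro 10 more to hit its cap of 20 ; 130 left.
Phys: +50 to 65 (cap) ; 80 left.
Bio: +40 to 50 (cap) ; 40 left.
Chem: +40 (room for 90) → 45. Pool exhausted.
Total = 23×20 + 2×5 + 10×45 + 13×50 + 8×5 + 20×65 = 2910.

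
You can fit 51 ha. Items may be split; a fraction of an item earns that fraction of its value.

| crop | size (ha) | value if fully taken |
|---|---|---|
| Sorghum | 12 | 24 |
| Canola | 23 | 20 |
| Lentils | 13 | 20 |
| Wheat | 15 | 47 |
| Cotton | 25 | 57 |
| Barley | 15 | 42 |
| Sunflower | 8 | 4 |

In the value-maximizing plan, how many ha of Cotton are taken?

21

Rank by value-to-size ratio: Wheat 47/15≈3.13, Barley 42/15≈2.8, Cotton 57/25≈2.28, Sorghum 24/12≈2, Lentils 20/13≈1.54, Canola 20/23≈0.87, Sunflower 4/8≈0.5.
All 15 ha of Wheat fit (value 47) → 36 remain.
Take all of Barley (15 ha, value 42) → 21 ha left.
21 ha left: a 21/25 share of Cotton gives 57×21/25 = 47.88.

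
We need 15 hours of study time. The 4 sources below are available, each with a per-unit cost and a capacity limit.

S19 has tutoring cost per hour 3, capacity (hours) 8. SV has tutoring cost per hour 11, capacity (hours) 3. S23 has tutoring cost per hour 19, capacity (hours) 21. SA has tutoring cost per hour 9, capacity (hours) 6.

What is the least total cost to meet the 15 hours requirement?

89

Use sources in increasing cost order.
Take 8 from S19 at 3 — need 7 more.
SA (9): use full 6 — 1 hours to go.
Take 1 from SV at 11 to finish.
S23: unused.
Cost = 8×3 + 6×9 + 1×11 = 89.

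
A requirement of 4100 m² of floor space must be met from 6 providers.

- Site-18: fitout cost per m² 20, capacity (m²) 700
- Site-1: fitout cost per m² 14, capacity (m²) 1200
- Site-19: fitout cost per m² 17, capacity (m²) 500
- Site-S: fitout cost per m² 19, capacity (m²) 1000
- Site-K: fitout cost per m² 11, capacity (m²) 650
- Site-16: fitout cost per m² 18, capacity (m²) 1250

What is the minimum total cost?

64450

Cheapest first:
Site-K at 11: take all 650 m² ; 3450 still needed.
Site-1 (14): use full 1200 ; 2250 m² to go.
Site-19 at 17: take all 500 m² ; 1750 still needed.
Take 1250 from Site-16 at 18 ; need 500 more.
Site-S (19): take the remaining 500 ; done.
Site-18: unused.
Cost = 650×11 + 1200×14 + 500×17 + 1250×18 + 500×19 = 64450.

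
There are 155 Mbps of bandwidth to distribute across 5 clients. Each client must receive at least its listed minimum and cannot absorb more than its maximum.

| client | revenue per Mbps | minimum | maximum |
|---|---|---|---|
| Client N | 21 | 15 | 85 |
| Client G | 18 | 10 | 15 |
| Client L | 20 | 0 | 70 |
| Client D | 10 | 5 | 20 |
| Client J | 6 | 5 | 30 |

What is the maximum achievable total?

3045

Meeting every minimum uses 15+10+0+5+5 = 35 Mbps, leaving 120.
Order the clients by revenue per Mbps: Client N 21 > Client L 20 > Client G 18 > Client D 10 > Client J 6.
Give Client N 70 more to hit its cap of 85 → 50 left.
Client L has room for 70 more but only 50 remain, so it gets 50.
Total = 21×85 + 18×10 + 20×50 + 10×5 + 6×5 = 3045.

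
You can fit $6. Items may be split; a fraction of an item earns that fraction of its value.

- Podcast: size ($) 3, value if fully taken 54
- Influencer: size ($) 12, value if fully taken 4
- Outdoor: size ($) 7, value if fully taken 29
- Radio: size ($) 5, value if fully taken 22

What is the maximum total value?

Rank by value-to-size ratio: Podcast 54/3≈18, Radio 22/5≈4.4, Outdoor 29/7≈4.14, Influencer 4/12≈0.333.
Podcast: take in full, 3 $ for value 54 — 3 left.
Fill the last 3 $ with part of Radio: 3/5 of it earns 13.2.
Total value = 67.2.

67.2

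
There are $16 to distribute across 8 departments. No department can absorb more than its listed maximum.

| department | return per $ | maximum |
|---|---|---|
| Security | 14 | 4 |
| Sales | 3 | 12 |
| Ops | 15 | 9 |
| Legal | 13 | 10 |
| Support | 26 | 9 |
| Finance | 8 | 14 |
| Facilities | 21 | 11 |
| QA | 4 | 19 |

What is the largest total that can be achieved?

Highest return per $ first: Support 26 > Facilities 21 > Ops 15 > Security 14 > Legal 13 > Finance 8 > QA 4 > Sales 3.
Support: +9 to 9 (cap) → 7 left.
Only 7 left; Facilities takes them to reach 7.
Total = 26×9 + 21×7 = 381.

381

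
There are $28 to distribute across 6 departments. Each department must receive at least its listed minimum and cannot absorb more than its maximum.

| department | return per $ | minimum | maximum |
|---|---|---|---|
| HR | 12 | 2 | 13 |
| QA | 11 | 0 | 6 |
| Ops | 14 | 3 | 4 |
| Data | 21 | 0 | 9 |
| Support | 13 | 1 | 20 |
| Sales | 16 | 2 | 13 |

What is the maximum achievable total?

476

Meeting every minimum uses 2+0+3+0+1+2 = 8 $, leaving 20.
Rank by return per $: Data 21 > Sales 16 > Ops 14 > Support 13 > HR 12 > QA 11.
Data takes 9 more to reach its cap of 9 → 11 left.
Sales: +11 to 13 (cap) → 0 left.
Total = 12×2 + 14×3 + 21×9 + 13×1 + 16×13 = 476.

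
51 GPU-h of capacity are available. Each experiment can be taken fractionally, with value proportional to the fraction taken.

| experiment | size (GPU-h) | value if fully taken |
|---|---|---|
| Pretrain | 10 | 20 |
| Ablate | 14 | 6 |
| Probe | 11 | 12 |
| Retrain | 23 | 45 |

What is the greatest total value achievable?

80

Sort by value density: Pretrain 20/10≈2, Retrain 45/23≈1.96, Probe 12/11≈1.09, Ablate 6/14≈0.429.
All 10 GPU-h of Pretrain fit (value 20) — 41 remain.
Retrain: take in full, 23 GPU-h for value 45 — 18 left.
All 11 GPU-h of Probe fit (value 12) — 7 remain.
Fill the last 7 GPU-h with part of Ablate: 7/14 of it earns 3.
Total value = 80.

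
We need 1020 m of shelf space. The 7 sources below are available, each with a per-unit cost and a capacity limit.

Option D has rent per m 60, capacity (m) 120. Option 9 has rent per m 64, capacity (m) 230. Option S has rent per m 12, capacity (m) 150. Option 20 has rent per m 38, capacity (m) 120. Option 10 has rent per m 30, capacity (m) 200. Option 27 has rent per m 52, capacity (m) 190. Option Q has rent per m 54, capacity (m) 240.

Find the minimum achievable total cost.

Fill from the cheapest source first.
Option S at 12: take all 150 m — 870 still needed.
Option 10 (30): use full 200 — 670 m to go.
Option 20 (38): use full 120 — 550 m to go.
Take 190 from Option 27 at 52 — need 360 more.
Option Q at 54: take all 240 m — 120 still needed.
Option D (60): use full 120 — 0 m to go.
Option 9: unused.
Cost = 150×12 + 200×30 + 120×38 + 190×52 + 240×54 + 120×60 = 42400.

42400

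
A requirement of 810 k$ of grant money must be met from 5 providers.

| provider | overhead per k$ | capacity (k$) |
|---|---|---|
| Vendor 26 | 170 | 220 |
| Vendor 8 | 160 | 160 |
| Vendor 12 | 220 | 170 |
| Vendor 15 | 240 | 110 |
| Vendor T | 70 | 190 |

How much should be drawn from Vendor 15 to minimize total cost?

Fill from the cheapest provider first.
Vendor T at 70: take all 190 k$ — 620 still needed.
Take 160 from Vendor 8 at 160 — need 460 more.
Take 220 from Vendor 26 at 170 — need 240 more.
Vendor 12 at 220: take all 170 k$ — 70 still needed.
Take 70 from Vendor 15 at 240 to finish.

70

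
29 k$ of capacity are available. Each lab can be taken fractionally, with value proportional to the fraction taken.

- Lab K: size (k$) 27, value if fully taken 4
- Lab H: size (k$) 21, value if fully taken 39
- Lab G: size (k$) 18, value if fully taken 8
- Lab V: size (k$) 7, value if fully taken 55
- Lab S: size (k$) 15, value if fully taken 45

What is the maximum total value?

Best value per unit of size first: Lab V 55/7≈7.86, Lab S 45/15≈3, Lab H 39/21≈1.86, Lab G 8/18≈0.444, Lab K 4/27≈0.148.
Lab V: take in full, 7 k$ for value 55 ; 22 left.
All 15 k$ of Lab S fit (value 45) ; 7 remain.
Fill the last 7 k$ with part of Lab H: 7/21 of it earns 13.
Total value = 113.

113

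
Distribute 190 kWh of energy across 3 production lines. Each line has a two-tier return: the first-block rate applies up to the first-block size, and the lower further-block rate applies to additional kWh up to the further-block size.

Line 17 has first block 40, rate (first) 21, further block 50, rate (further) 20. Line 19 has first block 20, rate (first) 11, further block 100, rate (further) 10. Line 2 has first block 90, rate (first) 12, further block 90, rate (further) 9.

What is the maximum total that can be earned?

Rank every tier by rate: Line 17/first 21 > Line 17/second 20 > Line 2/first 12 > Line 19/first 11 > Line 19/second 10 > Line 2/second 9.
Line 17 first at 21: fill all 40 — 150 left.
Line 17/second (20): +50 — 100 left.
Fill Line 2 first block (90 at 12) — 10 left.
Line 19 first at 11: only 10 left, fill 10.
Total = 21×40 + 20×50 + 12×90 + 11×10 = 3030.

3030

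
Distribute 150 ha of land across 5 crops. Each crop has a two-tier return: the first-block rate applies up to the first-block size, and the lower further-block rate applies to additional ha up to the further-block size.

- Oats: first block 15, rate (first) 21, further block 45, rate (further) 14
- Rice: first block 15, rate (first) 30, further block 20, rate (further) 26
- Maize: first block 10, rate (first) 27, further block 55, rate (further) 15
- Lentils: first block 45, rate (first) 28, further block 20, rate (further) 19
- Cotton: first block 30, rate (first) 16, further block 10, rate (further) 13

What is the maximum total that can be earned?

3595

Treat each block as its own option and order by rate: Rice/T1 30 > Lentils/T1 28 > Maize/T1 27 > Rice/T2 26 > Oats/T1 21 > Lentils/T2 19 > Cotton/T1 16 > Maize/T2 15 > Oats/T2 14 > Cotton/T2 13.
Rice/T1 (30): +15 → 135 left.
Lentils T1 at 28: fill all 45 → 90 left.
Fill Maize T1 block (10 at 27) → 80 left.
Rice/T2 (26): +20 → 60 left.
Fill Oats T1 block (15 at 21) → 45 left.
Fill Lentils T2 block (20 at 19) → 25 left.
Cotton/T1: +25 of 30 at 16; pool empty.
Total = 30×15 + 28×45 + 27×10 + 26×20 + 21×15 + 19×20 + 16×25 = 3595.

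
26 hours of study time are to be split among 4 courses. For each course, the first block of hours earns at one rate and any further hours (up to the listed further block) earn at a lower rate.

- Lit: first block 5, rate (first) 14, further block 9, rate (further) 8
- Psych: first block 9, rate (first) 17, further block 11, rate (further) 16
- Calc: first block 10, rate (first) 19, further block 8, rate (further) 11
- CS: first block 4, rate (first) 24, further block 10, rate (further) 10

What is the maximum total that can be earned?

Order all 8 blocks by rate: CS/tier1 24 > Calc/tier1 19 > Psych/tier1 17 > Psych/tier2 16 > Lit/tier1 14 > Calc/tier2 11 > CS/tier2 10 > Lit/tier2 8.
CS/tier1 (24): +4 — 22 left.
Calc tier1 at 19: fill all 10 — 12 left.
Fill Psych tier1 block (9 at 17) — 3 left.
Psych/tier2: +3 of 11 at 16; pool empty.
Total = 24×4 + 19×10 + 17×9 + 16×3 = 487.

487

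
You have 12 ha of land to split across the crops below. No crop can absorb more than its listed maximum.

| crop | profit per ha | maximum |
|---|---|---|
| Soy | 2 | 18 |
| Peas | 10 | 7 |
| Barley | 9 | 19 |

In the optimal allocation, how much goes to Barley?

Order the crops by profit per ha: Peas 10 > Barley 9 > Soy 2.
Give Peas 7 to hit its cap of 7 — 5 left.
Only 5 left; Barley takes them to reach 5.

5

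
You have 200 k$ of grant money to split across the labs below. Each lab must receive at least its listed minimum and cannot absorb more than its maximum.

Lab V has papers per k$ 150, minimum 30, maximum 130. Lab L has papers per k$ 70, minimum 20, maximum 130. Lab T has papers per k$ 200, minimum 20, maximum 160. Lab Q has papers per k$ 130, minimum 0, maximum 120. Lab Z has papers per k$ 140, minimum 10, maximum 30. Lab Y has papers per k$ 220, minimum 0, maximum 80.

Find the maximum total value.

36900

Meeting every minimum uses 30+20+20+0+10+0 = 80 k$, leaving 120.
Rank by papers per k$: Lab Y 220 > Lab T 200 > Lab V 150 > Lab Z 140 > Lab Q 130 > Lab L 70.
Give Lab Y 80 more to hit its cap of 80 ; 40 left.
Lab T: +40 (room for 140) → 60. Pool exhausted.
Total = 150×30 + 70×20 + 200×60 + 140×10 + 220×80 = 36900.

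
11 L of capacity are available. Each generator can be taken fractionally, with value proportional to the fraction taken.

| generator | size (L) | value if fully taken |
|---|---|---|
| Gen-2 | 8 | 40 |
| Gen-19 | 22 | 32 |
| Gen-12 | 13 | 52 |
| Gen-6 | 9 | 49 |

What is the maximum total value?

59

Sort by value density: Gen-6 49/9≈5.44, Gen-2 40/8≈5, Gen-12 52/13≈4, Gen-19 32/22≈1.45.
Gen-6: take in full, 9 L for value 49 → 2 left.
2 L left: a 2/8 share of Gen-2 gives 40×2/8 = 10.
Total value = 59.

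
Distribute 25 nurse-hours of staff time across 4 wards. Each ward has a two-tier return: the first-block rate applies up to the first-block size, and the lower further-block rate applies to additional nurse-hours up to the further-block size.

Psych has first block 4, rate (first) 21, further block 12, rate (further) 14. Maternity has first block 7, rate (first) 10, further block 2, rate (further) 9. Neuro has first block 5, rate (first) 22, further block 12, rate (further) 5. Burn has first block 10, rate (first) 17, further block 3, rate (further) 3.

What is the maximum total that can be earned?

448

Order all 8 blocks by rate: Neuro/T1 22 > Psych/T1 21 > Burn/T1 17 > Psych/T2 14 > Maternity/T1 10 > Maternity/T2 9 > Neuro/T2 5 > Burn/T2 3.
Neuro T1 at 22: fill all 5 ; 20 left.
Fill Psych T1 block (4 at 21) ; 16 left.
Burn/T1 (17): +10 ; 6 left.
Psych/T2: +6 of 12 at 14; pool empty.
Total = 22×5 + 21×4 + 17×10 + 14×6 = 448.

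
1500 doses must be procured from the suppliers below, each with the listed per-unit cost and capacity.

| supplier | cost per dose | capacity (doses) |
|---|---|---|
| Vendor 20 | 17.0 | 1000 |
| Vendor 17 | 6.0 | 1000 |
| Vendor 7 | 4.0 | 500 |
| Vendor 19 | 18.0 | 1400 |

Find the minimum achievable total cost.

Fill from the cheapest supplier first.
Vendor 7 (4.0): use full 500 → 1000 doses to go.
Vendor 17 at 6.0: take all 1000 doses → 0 still needed.
Vendor 20, Vendor 19: unused.
Cost = 500×4.0 + 1000×6.0 = 8000.

8000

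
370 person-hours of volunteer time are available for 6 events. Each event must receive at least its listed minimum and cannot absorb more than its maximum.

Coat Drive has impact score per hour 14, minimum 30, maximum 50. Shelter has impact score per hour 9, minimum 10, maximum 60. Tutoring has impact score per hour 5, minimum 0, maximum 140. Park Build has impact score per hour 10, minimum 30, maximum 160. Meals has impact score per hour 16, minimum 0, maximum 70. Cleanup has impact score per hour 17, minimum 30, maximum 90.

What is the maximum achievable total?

Meeting every minimum uses 30+10+0+30+0+30 = 100 person-hours, leaving 270.
Rank by impact score per hour: Cleanup 17 > Meals 16 > Coat Drive 14 > Park Build 10 > Shelter 9 > Tutoring 5.
Give Cleanup 60 more to hit its cap of 90 ; 210 left.
Give Meals 70 more to hit its cap of 70 ; 140 left.
Give Coat Drive 20 more to hit its cap of 50 ; 120 left.
Only 120 left; Park Build takes them to reach 150.
Total = 14×50 + 9×10 + 10×150 + 16×70 + 17×90 = 4940.

4940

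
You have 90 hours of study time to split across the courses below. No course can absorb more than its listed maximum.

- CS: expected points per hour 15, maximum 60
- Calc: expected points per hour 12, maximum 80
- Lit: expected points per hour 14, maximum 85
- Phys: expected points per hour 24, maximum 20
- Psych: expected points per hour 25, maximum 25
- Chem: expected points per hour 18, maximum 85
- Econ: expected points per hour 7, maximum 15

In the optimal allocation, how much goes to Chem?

45

Highest expected points per hour first: Psych 25 > Phys 24 > Chem 18 > CS 15 > Lit 14 > Calc 12 > Econ 7.
Psych takes 25 to reach its cap of 25 → 65 left.
Phys takes 20 to reach its cap of 20 → 45 left.
Chem has room for 85 but only 45 remain, so it gets 45.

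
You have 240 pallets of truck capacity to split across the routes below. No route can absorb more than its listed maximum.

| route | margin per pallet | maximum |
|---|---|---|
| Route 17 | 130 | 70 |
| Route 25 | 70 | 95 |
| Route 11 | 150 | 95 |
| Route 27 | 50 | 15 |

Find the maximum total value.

Order the routes by margin per pallet: Route 11 150 > Route 17 130 > Route 25 70 > Route 27 50.
Route 11: +95 to 95 (cap) ; 145 left.
Route 17: +70 to 70 (cap) ; 75 left.
Route 25 has room for 95 but only 75 remain, so it gets 75.
Total = 130×70 + 70×75 + 150×95 = 28600.

28600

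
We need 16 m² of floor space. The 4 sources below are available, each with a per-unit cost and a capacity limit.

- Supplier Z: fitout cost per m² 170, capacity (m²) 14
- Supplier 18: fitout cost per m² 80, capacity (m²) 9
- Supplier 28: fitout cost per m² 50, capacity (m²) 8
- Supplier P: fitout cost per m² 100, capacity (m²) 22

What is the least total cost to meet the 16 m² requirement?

Cheapest first:
Take 8 from Supplier 28 at 50 ; need 8 more.
Supplier 18 (80): take the remaining 8 ; done.
Supplier P, Supplier Z: unused.
Cost = 8×50 + 8×80 = 1040.

1040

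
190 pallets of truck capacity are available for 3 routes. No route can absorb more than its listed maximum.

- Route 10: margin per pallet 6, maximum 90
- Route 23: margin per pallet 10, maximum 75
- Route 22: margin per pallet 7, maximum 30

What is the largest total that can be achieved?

1470

Order the routes by margin per pallet: Route 23 10 > Route 22 7 > Route 10 6.
Route 23: +75 to 75 (cap) — 115 left.
Route 22 takes 30 to reach its cap of 30 — 85 left.
Route 10 has room for 90 but only 85 remain, so it gets 85.
Total = 6×85 + 10×75 + 7×30 = 1470.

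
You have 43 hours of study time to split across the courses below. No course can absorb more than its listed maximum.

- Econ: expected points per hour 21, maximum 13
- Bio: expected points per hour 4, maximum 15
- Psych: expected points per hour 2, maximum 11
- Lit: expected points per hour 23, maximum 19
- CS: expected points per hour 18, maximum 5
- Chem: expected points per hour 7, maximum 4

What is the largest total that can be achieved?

836

Order the courses by expected points per hour: Lit 23 > Econ 21 > CS 18 > Chem 7 > Bio 4 > Psych 2.
Lit takes 19 to reach its cap of 19 → 24 left.
Econ: +13 to 13 (cap) → 11 left.
CS takes 5 to reach its cap of 5 → 6 left.
Chem: +4 to 4 (cap) → 2 left.
Bio has room for 15 but only 2 remain, so it gets 2.
Total = 21×13 + 4×2 + 23×19 + 18×5 + 7×4 = 836.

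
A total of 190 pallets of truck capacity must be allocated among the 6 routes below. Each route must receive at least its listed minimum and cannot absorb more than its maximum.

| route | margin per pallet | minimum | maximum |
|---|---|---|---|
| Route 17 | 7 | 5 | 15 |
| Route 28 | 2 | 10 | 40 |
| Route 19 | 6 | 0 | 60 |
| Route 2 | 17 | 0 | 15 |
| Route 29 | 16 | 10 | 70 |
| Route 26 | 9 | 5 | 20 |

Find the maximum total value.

Meeting every minimum uses 5+10+0+0+10+5 = 30 pallets, leaving 160.
Highest margin per pallet first: Route 2 17 > Route 29 16 > Route 26 9 > Route 17 7 > Route 19 6 > Route 28 2.
Route 2: +15 to 15 (cap) → 145 left.
Give Route 29 60 more to hit its cap of 70 → 85 left.
Route 26: +15 to 20 (cap) → 70 left.
Route 17 takes 10 more to reach its cap of 15 → 60 left.
Give Route 19 60 more to hit its cap of 60 → 0 left.
Total = 7×15 + 2×10 + 6×60 + 17×15 + 16×70 + 9×20 = 2040.

2040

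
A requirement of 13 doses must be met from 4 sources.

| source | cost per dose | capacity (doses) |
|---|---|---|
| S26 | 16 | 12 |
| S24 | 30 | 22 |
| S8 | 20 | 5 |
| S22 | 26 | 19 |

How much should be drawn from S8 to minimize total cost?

1

Cheapest first:
S26 (16): use full 12 ; 1 doses to go.
S8 (20): take the remaining 1 ; done.
S22, S24: unused.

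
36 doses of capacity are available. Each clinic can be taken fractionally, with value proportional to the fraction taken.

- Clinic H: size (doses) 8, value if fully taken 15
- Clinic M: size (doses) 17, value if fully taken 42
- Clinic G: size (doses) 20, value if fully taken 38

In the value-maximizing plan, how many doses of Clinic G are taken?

Best value per unit of size first: Clinic M 42/17≈2.47, Clinic G 38/20≈1.9, Clinic H 15/8≈1.88.
Clinic M: take in full, 17 doses for value 42 → 19 left.
Fill the last 19 doses with part of Clinic G: 19/20 of it earns 36.1.

19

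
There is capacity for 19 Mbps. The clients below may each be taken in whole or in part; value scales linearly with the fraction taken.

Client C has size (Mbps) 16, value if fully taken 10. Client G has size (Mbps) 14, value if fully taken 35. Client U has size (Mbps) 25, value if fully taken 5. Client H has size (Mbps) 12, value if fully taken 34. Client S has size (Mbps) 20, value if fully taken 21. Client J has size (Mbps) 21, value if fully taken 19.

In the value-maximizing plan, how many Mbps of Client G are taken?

7

Sort by value density: Client H 34/12≈2.83, Client G 35/14≈2.5, Client S 21/20≈1.05, Client J 19/21≈0.905, Client C 10/16≈0.625, Client U 5/25≈0.2.
Client H: take in full, 12 Mbps for value 34 → 7 left.
7 Mbps left: a 7/14 share of Client G gives 35×7/14 = 17.5.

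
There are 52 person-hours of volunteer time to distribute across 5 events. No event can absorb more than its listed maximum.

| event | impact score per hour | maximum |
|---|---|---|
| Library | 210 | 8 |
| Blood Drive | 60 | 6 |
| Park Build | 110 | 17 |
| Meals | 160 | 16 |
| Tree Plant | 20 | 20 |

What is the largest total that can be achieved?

Highest impact score per hour first: Library 210 > Meals 160 > Park Build 110 > Blood Drive 60 > Tree Plant 20.
Give Library 8 to hit its cap of 8 ; 44 left.
Meals takes 16 to reach its cap of 16 ; 28 left.
Give Park Build 17 to hit its cap of 17 ; 11 left.
Blood Drive takes 6 to reach its cap of 6 ; 5 left.
Only 5 left; Tree Plant takes them to reach 5.
Total = 210×8 + 60×6 + 110×17 + 160×16 + 20×5 = 6570.

6570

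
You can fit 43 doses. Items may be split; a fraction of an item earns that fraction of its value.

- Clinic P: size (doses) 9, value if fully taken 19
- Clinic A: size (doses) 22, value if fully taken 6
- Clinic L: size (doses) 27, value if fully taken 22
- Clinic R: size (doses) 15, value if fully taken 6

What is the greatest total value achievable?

43.8

Best value per unit of size first: Clinic P 19/9≈2.11, Clinic L 22/27≈0.815, Clinic R 6/15≈0.4, Clinic A 6/22≈0.273.
Clinic P: take in full, 9 doses for value 19 → 34 left.
Take all of Clinic L (27 doses, value 22) → 7 doses left.
Only 7 doses remain; take 7/15 of Clinic R for value 6×7/15 = 2.8.
Total value = 43.8.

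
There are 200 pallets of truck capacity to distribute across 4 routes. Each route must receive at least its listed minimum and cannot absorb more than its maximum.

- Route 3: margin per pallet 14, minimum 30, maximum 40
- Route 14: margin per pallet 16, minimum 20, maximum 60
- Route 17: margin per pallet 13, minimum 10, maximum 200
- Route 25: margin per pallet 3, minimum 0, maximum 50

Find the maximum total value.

2820

Meeting every minimum uses 30+20+10+0 = 60 pallets, leaving 140.
Highest margin per pallet first: Route 14 16 > Route 3 14 > Route 17 13 > Route 25 3.
Route 14: +40 to 60 (cap) — 100 left.
Give Route 3 10 more to hit its cap of 40 — 90 left.
Route 17: +90 (room for 190) → 100. Pool exhausted.
Total = 14×40 + 16×60 + 13×100 = 2820.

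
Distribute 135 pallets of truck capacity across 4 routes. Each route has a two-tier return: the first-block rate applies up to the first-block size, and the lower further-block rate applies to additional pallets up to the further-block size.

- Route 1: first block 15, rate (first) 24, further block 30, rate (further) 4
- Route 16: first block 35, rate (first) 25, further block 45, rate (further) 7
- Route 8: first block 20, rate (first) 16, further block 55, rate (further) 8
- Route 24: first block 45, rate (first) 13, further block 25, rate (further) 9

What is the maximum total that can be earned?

Order all 8 blocks by rate: Route 16/tier1 25 > Route 1/tier1 24 > Route 8/tier1 16 > Route 24/tier1 13 > Route 24/tier2 9 > Route 8/tier2 8 > Route 16/tier2 7 > Route 1/tier2 4.
Fill Route 16 tier1 block (35 at 25) → 100 left.
Route 1/tier1 (24): +15 → 85 left.
Fill Route 8 tier1 block (20 at 16) → 65 left.
Route 24/tier1 (13): +45 → 20 left.
Route 24/tier2: +20 of 25 at 9; pool empty.
Total = 25×35 + 24×15 + 16×20 + 13×45 + 9×20 = 2320.

2320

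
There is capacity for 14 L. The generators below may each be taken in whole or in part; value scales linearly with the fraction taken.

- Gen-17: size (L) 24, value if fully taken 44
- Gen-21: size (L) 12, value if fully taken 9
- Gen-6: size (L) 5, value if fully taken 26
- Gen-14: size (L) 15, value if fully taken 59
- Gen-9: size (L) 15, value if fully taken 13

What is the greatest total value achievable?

Best value per unit of size first: Gen-6 26/5≈5.2, Gen-14 59/15≈3.93, Gen-17 44/24≈1.83, Gen-9 13/15≈0.867, Gen-21 9/12≈0.75.
All 5 L of Gen-6 fit (value 26) → 9 remain.
9 L left: a 9/15 share of Gen-14 gives 59×9/15 = 35.4.
Total value = 61.4.

61.4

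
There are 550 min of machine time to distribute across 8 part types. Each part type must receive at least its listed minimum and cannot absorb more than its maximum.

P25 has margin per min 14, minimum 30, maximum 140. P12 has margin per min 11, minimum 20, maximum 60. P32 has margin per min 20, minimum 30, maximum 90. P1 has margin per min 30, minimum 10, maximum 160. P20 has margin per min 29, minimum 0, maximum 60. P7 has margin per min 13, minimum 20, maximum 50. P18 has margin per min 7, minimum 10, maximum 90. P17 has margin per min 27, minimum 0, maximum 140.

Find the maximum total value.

13370

Meeting every minimum uses 30+20+30+10+0+20+10+0 = 120 min, leaving 430.
Order the part types by margin per min: P1 30 > P20 29 > P17 27 > P32 20 > P25 14 > P7 13 > P12 11 > P18 7.
Give P1 150 more to hit its cap of 160 — 280 left.
P20: +60 to 60 (cap) — 220 left.
P17: +140 to 140 (cap) — 80 left.
Give P32 60 more to hit its cap of 90 — 20 left.
P25: +20 (room for 110) → 50. Pool exhausted.
Total = 14×50 + 11×20 + 20×90 + 30×160 + 29×60 + 13×20 + 7×10 + 27×140 = 13370.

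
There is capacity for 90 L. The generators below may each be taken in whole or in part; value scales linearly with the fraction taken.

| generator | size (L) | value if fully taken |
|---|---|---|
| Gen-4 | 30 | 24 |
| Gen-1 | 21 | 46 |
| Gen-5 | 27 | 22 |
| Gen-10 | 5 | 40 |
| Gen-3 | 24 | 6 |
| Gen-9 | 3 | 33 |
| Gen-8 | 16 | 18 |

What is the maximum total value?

173.4

Best value per unit of size first: Gen-9 33/3≈11, Gen-10 40/5≈8, Gen-1 46/21≈2.19, Gen-8 18/16≈1.12, Gen-5 22/27≈0.815, Gen-4 24/30≈0.8, Gen-3 6/24≈0.25.
All 3 L of Gen-9 fit (value 33) → 87 remain.
Gen-10: take in full, 5 L for value 40 → 82 left.
All 21 L of Gen-1 fit (value 46) → 61 remain.
Gen-8: take in full, 16 L for value 18 → 45 left.
Take all of Gen-5 (27 L, value 22) → 18 L left.
Fill the last 18 L with part of Gen-4: 18/30 of it earns 14.4.
Total value = 173.4.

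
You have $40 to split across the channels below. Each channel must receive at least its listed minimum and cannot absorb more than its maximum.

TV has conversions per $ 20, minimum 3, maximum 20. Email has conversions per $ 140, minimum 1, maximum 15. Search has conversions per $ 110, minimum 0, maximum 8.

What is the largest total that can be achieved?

Meeting every minimum uses 3+1+0 = 4 $, leaving 36.
Highest conversions per $ first: Email 140 > Search 110 > TV 20.
Email takes 14 more to reach its cap of 15 → 22 left.
Give Search 8 more to hit its cap of 8 → 14 left.
TV has room for 17 more but only 14 remain, so it gets 17.
Total = 20×17 + 140×15 + 110×8 = 3320.

3320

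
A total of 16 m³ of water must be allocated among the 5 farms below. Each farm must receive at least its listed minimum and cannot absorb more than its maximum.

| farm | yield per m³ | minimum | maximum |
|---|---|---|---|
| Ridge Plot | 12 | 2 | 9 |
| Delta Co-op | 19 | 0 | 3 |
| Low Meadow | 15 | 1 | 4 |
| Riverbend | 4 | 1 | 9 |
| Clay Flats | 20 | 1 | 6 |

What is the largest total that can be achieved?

265

Meeting every minimum uses 2+0+1+1+1 = 5 m³, leaving 11.
Highest yield per m³ first: Clay Flats 20 > Delta Co-op 19 > Low Meadow 15 > Ridge Plot 12 > Riverbend 4.
Clay Flats takes 5 more to reach its cap of 6 ; 6 left.
Give Delta Co-op 3 more to hit its cap of 3 ; 3 left.
Low Meadow: +3 to 4 (cap) ; 0 left.
Total = 12×2 + 19×3 + 15×4 + 4×1 + 20×6 = 265.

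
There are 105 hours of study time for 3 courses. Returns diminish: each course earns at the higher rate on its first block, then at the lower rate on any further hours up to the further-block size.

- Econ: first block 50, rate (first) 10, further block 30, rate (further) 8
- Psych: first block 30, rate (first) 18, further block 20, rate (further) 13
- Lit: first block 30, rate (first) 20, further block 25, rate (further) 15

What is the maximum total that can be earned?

Treat each block as its own option and order by rate: Lit/T1 20 > Psych/T1 18 > Lit/T2 15 > Psych/T2 13 > Econ/T1 10 > Econ/T2 8.
Lit T1 at 20: fill all 30 — 75 left.
Fill Psych T1 block (30 at 18) — 45 left.
Fill Lit T2 block (25 at 15) — 20 left.
Psych/T2 (13): +20 — 0 left.
Total = 20×30 + 18×30 + 15×25 + 13×20 = 1775.

1775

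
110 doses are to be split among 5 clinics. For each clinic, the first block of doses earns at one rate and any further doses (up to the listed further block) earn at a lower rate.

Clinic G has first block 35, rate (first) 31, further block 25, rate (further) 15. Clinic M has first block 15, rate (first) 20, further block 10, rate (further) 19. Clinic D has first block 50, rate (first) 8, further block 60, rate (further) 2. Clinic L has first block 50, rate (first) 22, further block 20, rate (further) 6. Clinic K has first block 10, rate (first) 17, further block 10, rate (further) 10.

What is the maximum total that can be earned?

Rank every tier by rate: Clinic G/first 31 > Clinic L/first 22 > Clinic M/first 20 > Clinic M/second 19 > Clinic K/first 17 > Clinic G/second 15 > Clinic K/second 10 > Clinic D/first 8 > Clinic L/second 6 > Clinic D/second 2.
Fill Clinic G first block (35 at 31) — 75 left.
Clinic L first at 22: fill all 50 — 25 left.
Clinic M/first (20): +15 — 10 left.
Fill Clinic M second block (10 at 19) — 0 left.
Total = 31×35 + 22×50 + 20×15 + 19×10 = 2675.

2675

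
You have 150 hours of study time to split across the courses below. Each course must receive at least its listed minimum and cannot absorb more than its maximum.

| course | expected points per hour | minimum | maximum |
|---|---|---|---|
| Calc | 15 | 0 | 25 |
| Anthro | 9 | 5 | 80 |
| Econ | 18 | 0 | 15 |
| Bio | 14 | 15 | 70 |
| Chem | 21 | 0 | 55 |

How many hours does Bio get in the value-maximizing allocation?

Meeting every minimum uses 0+5+0+15+0 = 20 hours, leaving 130.
Rank by expected points per hour: Chem 21 > Econ 18 > Calc 15 > Bio 14 > Anthro 9.
Chem takes 55 more to reach its cap of 55 — 75 left.
Econ: +15 to 15 (cap) — 60 left.
Calc takes 25 more to reach its cap of 25 — 35 left.
Only 35 left; Bio takes them to reach 50.

50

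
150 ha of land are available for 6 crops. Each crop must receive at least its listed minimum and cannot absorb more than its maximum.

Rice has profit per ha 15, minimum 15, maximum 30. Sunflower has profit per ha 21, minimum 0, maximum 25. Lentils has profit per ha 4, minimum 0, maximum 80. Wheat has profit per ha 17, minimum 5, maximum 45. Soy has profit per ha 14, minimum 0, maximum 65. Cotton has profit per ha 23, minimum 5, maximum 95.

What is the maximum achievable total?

Meeting every minimum uses 15+0+0+5+0+5 = 25 ha, leaving 125.
Order the crops by profit per ha: Cotton 23 > Sunflower 21 > Wheat 17 > Rice 15 > Soy 14 > Lentils 4.
Cotton: +90 to 95 (cap) — 35 left.
Sunflower: +25 to 25 (cap) — 10 left.
Wheat: +10 (room for 40) → 15. Pool exhausted.
Total = 15×15 + 21×25 + 17×15 + 23×95 = 3190.

3190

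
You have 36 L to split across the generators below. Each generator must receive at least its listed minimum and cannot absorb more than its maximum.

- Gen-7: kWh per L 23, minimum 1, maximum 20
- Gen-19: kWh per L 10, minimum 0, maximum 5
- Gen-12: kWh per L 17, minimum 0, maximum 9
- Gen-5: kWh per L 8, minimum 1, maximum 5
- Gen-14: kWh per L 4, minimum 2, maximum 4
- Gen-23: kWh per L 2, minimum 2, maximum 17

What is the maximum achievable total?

Meeting every minimum uses 1+0+0+1+2+2 = 6 L, leaving 30.
Order the generators by kWh per L: Gen-7 23 > Gen-12 17 > Gen-19 10 > Gen-5 8 > Gen-14 4 > Gen-23 2.
Give Gen-7 19 more to hit its cap of 20 → 11 left.
Gen-12 takes 9 more to reach its cap of 9 → 2 left.
Gen-19: +2 (room for 5) → 2. Pool exhausted.
Total = 23×20 + 10×2 + 17×9 + 8×1 + 4×2 + 2×2 = 653.

653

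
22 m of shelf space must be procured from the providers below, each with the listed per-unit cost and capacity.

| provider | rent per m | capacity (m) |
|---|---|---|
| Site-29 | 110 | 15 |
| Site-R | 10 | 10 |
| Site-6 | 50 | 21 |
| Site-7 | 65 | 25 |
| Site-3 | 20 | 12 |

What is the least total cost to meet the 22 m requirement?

Use providers in increasing cost order.
Take 10 from Site-R at 10 — need 12 more.
Take 12 from Site-3 at 20 — need 0 more.
Site-6, Site-7, Site-29: unused.
Cost = 10×10 + 12×20 = 340.

340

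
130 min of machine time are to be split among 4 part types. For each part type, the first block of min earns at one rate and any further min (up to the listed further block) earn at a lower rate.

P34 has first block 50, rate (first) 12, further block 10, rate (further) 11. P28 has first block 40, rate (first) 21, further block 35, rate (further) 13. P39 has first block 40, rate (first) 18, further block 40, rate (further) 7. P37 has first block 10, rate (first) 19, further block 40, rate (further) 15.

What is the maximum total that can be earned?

2350

Rank every tier by rate: P28/first 21 > P37/first 19 > P39/first 18 > P37/second 15 > P28/second 13 > P34/first 12 > P34/second 11 > P39/second 7.
P28/first (21): +40 — 90 left.
Fill P37 first block (10 at 19) — 80 left.
P39/first (18): +40 — 40 left.
P37/second (15): +40 — 0 left.
Total = 21×40 + 19×10 + 18×40 + 15×40 = 2350.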